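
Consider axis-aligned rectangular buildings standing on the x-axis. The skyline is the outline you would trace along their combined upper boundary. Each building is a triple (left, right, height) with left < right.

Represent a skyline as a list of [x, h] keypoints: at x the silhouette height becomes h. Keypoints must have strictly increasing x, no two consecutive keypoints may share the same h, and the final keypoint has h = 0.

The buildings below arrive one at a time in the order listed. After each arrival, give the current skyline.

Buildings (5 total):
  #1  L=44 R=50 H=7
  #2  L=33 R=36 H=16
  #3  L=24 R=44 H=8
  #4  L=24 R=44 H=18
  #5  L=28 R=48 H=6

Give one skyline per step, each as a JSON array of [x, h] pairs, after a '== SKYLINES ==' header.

== SKYLINES ==
[[44,7],[50,0]]
[[33,16],[36,0],[44,7],[50,0]]
[[24,8],[33,16],[36,8],[44,7],[50,0]]
[[24,18],[44,7],[50,0]]
[[24,18],[44,7],[50,0]]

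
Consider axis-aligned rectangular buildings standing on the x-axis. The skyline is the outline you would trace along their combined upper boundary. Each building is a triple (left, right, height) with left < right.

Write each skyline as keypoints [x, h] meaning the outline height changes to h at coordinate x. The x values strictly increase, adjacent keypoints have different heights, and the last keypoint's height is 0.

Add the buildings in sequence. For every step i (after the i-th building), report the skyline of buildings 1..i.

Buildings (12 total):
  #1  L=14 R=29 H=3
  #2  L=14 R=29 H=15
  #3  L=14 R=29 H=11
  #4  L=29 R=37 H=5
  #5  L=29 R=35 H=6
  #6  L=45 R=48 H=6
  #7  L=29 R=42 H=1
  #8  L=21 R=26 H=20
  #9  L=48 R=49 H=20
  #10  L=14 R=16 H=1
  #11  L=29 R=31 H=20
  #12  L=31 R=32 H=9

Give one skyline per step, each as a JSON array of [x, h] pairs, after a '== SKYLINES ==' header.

== SKYLINES ==
[[14,3],[29,0]]
[[14,15],[29,0]]
[[14,15],[29,0]]
[[14,15],[29,5],[37,0]]
[[14,15],[29,6],[35,5],[37,0]]
[[14,15],[29,6],[35,5],[37,0],[45,6],[48,0]]
[[14,15],[29,6],[35,5],[37,1],[42,0],[45,6],[48,0]]
[[14,15],[21,20],[26,15],[29,6],[35,5],[37,1],[42,0],[45,6],[48,0]]
[[14,15],[21,20],[26,15],[29,6],[35,5],[37,1],[42,0],[45,6],[48,20],[49,0]]
[[14,15],[21,20],[26,15],[29,6],[35,5],[37,1],[42,0],[45,6],[48,20],[49,0]]
[[14,15],[21,20],[26,15],[29,20],[31,6],[35,5],[37,1],[42,0],[45,6],[48,20],[49,0]]
[[14,15],[21,20],[26,15],[29,20],[31,9],[32,6],[35,5],[37,1],[42,0],[45,6],[48,20],[49,0]]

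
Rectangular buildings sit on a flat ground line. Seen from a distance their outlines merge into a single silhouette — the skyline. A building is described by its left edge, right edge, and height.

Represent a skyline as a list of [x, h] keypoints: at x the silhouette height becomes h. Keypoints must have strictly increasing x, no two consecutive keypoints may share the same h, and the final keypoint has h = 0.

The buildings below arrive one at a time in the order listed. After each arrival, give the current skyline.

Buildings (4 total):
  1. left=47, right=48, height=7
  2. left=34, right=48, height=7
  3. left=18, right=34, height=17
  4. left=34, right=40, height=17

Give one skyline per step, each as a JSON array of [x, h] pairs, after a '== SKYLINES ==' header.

== SKYLINES ==
[[47,7],[48,0]]
[[34,7],[48,0]]
[[18,17],[34,7],[48,0]]
[[18,17],[40,7],[48,0]]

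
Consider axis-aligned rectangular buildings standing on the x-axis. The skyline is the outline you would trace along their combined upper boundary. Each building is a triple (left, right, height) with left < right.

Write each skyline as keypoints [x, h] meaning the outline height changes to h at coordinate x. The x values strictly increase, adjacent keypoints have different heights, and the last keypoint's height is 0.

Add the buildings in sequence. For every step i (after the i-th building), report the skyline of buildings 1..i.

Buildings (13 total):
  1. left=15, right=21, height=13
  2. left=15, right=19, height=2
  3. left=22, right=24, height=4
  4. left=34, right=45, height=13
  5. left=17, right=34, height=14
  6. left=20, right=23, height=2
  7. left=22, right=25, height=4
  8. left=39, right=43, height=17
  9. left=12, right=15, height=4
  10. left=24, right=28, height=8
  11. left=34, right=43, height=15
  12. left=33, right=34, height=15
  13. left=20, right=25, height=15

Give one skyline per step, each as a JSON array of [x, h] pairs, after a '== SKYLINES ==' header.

== SKYLINES ==
[[15,13],[21,0]]
[[15,13],[21,0]]
[[15,13],[21,0],[22,4],[24,0]]
[[15,13],[21,0],[22,4],[24,0],[34,13],[45,0]]
[[15,13],[17,14],[34,13],[45,0]]
[[15,13],[17,14],[34,13],[45,0]]
[[15,13],[17,14],[34,13],[45,0]]
[[15,13],[17,14],[34,13],[39,17],[43,13],[45,0]]
[[12,4],[15,13],[17,14],[34,13],[39,17],[43,13],[45,0]]
[[12,4],[15,13],[17,14],[34,13],[39,17],[43,13],[45,0]]
[[12,4],[15,13],[17,14],[34,15],[39,17],[43,13],[45,0]]
[[12,4],[15,13],[17,14],[33,15],[39,17],[43,13],[45,0]]
[[12,4],[15,13],[17,14],[20,15],[25,14],[33,15],[39,17],[43,13],[45,0]]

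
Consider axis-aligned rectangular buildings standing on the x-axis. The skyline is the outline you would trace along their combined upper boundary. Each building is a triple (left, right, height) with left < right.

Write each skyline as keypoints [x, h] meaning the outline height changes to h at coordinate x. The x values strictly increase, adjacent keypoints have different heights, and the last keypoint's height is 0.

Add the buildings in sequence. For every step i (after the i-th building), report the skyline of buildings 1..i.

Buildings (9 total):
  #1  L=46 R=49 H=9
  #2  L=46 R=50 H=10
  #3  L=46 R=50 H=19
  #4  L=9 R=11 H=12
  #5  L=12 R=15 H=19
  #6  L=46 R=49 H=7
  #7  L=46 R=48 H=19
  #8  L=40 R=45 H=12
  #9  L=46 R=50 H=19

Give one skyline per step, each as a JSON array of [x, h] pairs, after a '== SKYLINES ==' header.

== SKYLINES ==
[[46,9],[49,0]]
[[46,10],[50,0]]
[[46,19],[50,0]]
[[9,12],[11,0],[46,19],[50,0]]
[[9,12],[11,0],[12,19],[15,0],[46,19],[50,0]]
[[9,12],[11,0],[12,19],[15,0],[46,19],[50,0]]
[[9,12],[11,0],[12,19],[15,0],[46,19],[50,0]]
[[9,12],[11,0],[12,19],[15,0],[40,12],[45,0],[46,19],[50,0]]
[[9,12],[11,0],[12,19],[15,0],[40,12],[45,0],[46,19],[50,0]]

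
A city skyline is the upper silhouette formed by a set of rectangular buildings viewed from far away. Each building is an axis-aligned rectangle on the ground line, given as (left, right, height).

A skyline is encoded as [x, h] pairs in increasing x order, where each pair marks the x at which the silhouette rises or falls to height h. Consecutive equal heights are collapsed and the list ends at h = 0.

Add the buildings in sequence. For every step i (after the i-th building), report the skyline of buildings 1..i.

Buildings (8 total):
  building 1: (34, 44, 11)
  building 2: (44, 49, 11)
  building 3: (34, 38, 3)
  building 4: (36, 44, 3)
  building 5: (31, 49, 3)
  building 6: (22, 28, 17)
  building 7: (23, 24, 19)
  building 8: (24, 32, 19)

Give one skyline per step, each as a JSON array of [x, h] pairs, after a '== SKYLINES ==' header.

== SKYLINES ==
[[34,11],[44,0]]
[[34,11],[49,0]]
[[34,11],[49,0]]
[[34,11],[49,0]]
[[31,3],[34,11],[49,0]]
[[22,17],[28,0],[31,3],[34,11],[49,0]]
[[22,17],[23,19],[24,17],[28,0],[31,3],[34,11],[49,0]]
[[22,17],[23,19],[32,3],[34,11],[49,0]]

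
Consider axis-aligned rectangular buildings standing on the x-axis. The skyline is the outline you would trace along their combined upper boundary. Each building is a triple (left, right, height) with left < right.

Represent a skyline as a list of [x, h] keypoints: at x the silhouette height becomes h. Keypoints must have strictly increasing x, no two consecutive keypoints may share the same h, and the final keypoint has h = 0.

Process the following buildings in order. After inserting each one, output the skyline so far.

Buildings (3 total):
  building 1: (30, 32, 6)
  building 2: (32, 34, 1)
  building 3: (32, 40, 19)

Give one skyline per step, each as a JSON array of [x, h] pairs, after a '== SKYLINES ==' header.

== SKYLINES ==
[[30,6],[32,0]]
[[30,6],[32,1],[34,0]]
[[30,6],[32,19],[40,0]]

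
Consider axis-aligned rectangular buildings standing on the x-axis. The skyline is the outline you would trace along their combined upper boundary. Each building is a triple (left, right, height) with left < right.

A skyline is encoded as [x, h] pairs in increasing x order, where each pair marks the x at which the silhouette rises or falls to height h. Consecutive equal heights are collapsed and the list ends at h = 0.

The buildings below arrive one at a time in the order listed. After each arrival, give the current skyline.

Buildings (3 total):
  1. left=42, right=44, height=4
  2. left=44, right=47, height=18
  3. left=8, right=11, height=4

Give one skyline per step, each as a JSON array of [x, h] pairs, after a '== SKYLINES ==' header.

== SKYLINES ==
[[42,4],[44,0]]
[[42,4],[44,18],[47,0]]
[[8,4],[11,0],[42,4],[44,18],[47,0]]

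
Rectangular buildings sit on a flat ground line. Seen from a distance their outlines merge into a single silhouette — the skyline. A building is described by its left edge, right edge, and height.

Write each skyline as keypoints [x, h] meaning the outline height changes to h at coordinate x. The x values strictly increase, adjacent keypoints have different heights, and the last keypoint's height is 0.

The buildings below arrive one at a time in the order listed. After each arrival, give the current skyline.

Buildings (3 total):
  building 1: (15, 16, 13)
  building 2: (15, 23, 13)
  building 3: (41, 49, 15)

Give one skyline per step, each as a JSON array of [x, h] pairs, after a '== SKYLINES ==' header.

== SKYLINES ==
[[15,13],[16,0]]
[[15,13],[23,0]]
[[15,13],[23,0],[41,15],[49,0]]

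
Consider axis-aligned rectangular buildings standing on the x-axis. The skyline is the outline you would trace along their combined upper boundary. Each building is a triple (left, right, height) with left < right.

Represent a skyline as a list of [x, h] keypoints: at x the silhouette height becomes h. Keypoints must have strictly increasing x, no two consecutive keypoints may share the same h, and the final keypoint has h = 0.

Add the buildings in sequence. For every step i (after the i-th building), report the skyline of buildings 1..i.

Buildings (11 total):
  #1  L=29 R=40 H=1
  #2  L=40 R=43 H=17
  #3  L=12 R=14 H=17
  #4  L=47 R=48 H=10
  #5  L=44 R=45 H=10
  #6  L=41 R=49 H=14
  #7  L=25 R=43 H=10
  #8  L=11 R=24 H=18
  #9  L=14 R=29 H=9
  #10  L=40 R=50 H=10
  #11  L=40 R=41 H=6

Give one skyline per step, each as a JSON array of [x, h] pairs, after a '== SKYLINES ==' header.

== SKYLINES ==
[[29,1],[40,0]]
[[29,1],[40,17],[43,0]]
[[12,17],[14,0],[29,1],[40,17],[43,0]]
[[12,17],[14,0],[29,1],[40,17],[43,0],[47,10],[48,0]]
[[12,17],[14,0],[29,1],[40,17],[43,0],[44,10],[45,0],[47,10],[48,0]]
[[12,17],[14,0],[29,1],[40,17],[43,14],[49,0]]
[[12,17],[14,0],[25,10],[40,17],[43,14],[49,0]]
[[11,18],[24,0],[25,10],[40,17],[43,14],[49,0]]
[[11,18],[24,9],[25,10],[40,17],[43,14],[49,0]]
[[11,18],[24,9],[25,10],[40,17],[43,14],[49,10],[50,0]]
[[11,18],[24,9],[25,10],[40,17],[43,14],[49,10],[50,0]]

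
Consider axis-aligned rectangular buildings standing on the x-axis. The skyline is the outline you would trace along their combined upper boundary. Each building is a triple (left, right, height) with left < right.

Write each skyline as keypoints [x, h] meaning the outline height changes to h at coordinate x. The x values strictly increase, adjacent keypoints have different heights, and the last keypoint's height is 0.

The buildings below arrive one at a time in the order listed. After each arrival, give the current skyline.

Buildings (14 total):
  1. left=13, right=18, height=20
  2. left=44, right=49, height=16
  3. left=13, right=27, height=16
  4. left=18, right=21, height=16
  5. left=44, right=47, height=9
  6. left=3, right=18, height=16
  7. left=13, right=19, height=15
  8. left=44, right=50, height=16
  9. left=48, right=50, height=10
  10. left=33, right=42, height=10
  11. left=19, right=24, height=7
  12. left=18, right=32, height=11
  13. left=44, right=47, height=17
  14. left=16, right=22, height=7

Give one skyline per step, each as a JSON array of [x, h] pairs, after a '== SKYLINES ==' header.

== SKYLINES ==
[[13,20],[18,0]]
[[13,20],[18,0],[44,16],[49,0]]
[[13,20],[18,16],[27,0],[44,16],[49,0]]
[[13,20],[18,16],[27,0],[44,16],[49,0]]
[[13,20],[18,16],[27,0],[44,16],[49,0]]
[[3,16],[13,20],[18,16],[27,0],[44,16],[49,0]]
[[3,16],[13,20],[18,16],[27,0],[44,16],[49,0]]
[[3,16],[13,20],[18,16],[27,0],[44,16],[50,0]]
[[3,16],[13,20],[18,16],[27,0],[44,16],[50,0]]
[[3,16],[13,20],[18,16],[27,0],[33,10],[42,0],[44,16],[50,0]]
[[3,16],[13,20],[18,16],[27,0],[33,10],[42,0],[44,16],[50,0]]
[[3,16],[13,20],[18,16],[27,11],[32,0],[33,10],[42,0],[44,16],[50,0]]
[[3,16],[13,20],[18,16],[27,11],[32,0],[33,10],[42,0],[44,17],[47,16],[50,0]]
[[3,16],[13,20],[18,16],[27,11],[32,0],[33,10],[42,0],[44,17],[47,16],[50,0]]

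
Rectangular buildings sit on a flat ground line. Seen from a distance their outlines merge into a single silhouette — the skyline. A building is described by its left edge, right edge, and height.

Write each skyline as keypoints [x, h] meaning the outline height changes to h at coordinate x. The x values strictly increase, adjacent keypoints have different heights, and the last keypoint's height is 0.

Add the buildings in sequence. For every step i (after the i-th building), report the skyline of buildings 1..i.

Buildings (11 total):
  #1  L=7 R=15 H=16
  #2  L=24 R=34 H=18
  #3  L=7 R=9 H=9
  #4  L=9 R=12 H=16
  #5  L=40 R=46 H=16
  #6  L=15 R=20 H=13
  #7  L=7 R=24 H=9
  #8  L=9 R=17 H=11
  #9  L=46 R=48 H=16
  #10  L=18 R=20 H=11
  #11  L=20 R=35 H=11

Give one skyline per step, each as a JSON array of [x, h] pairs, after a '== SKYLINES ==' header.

== SKYLINES ==
[[7,16],[15,0]]
[[7,16],[15,0],[24,18],[34,0]]
[[7,16],[15,0],[24,18],[34,0]]
[[7,16],[15,0],[24,18],[34,0]]
[[7,16],[15,0],[24,18],[34,0],[40,16],[46,0]]
[[7,16],[15,13],[20,0],[24,18],[34,0],[40,16],[46,0]]
[[7,16],[15,13],[20,9],[24,18],[34,0],[40,16],[46,0]]
[[7,16],[15,13],[20,9],[24,18],[34,0],[40,16],[46,0]]
[[7,16],[15,13],[20,9],[24,18],[34,0],[40,16],[48,0]]
[[7,16],[15,13],[20,9],[24,18],[34,0],[40,16],[48,0]]
[[7,16],[15,13],[20,11],[24,18],[34,11],[35,0],[40,16],[48,0]]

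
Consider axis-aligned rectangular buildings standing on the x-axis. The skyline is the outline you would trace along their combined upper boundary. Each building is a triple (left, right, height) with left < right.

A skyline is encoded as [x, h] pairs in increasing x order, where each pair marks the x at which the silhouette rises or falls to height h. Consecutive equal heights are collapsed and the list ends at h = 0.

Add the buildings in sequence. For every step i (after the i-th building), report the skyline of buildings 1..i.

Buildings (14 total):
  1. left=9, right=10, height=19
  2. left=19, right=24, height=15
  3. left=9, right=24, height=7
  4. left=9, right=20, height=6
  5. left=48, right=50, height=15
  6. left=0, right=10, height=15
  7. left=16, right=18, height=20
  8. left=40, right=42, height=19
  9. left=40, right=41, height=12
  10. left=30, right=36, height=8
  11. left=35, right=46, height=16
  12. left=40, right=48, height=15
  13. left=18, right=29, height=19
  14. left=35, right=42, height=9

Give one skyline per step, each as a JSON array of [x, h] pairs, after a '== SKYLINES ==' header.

== SKYLINES ==
[[9,19],[10,0]]
[[9,19],[10,0],[19,15],[24,0]]
[[9,19],[10,7],[19,15],[24,0]]
[[9,19],[10,7],[19,15],[24,0]]
[[9,19],[10,7],[19,15],[24,0],[48,15],[50,0]]
[[0,15],[9,19],[10,7],[19,15],[24,0],[48,15],[50,0]]
[[0,15],[9,19],[10,7],[16,20],[18,7],[19,15],[24,0],[48,15],[50,0]]
[[0,15],[9,19],[10,7],[16,20],[18,7],[19,15],[24,0],[40,19],[42,0],[48,15],[50,0]]
[[0,15],[9,19],[10,7],[16,20],[18,7],[19,15],[24,0],[40,19],[42,0],[48,15],[50,0]]
[[0,15],[9,19],[10,7],[16,20],[18,7],[19,15],[24,0],[30,8],[36,0],[40,19],[42,0],[48,15],[50,0]]
[[0,15],[9,19],[10,7],[16,20],[18,7],[19,15],[24,0],[30,8],[35,16],[40,19],[42,16],[46,0],[48,15],[50,0]]
[[0,15],[9,19],[10,7],[16,20],[18,7],[19,15],[24,0],[30,8],[35,16],[40,19],[42,16],[46,15],[50,0]]
[[0,15],[9,19],[10,7],[16,20],[18,19],[29,0],[30,8],[35,16],[40,19],[42,16],[46,15],[50,0]]
[[0,15],[9,19],[10,7],[16,20],[18,19],[29,0],[30,8],[35,16],[40,19],[42,16],[46,15],[50,0]]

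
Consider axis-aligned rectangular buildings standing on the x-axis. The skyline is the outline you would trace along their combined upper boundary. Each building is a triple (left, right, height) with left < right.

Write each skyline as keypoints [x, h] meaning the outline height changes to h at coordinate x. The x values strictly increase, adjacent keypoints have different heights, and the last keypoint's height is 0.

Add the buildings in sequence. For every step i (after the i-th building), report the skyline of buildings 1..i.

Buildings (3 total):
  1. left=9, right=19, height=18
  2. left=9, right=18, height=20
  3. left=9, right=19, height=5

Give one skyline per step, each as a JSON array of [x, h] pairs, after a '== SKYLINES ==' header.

== SKYLINES ==
[[9,18],[19,0]]
[[9,20],[18,18],[19,0]]
[[9,20],[18,18],[19,0]]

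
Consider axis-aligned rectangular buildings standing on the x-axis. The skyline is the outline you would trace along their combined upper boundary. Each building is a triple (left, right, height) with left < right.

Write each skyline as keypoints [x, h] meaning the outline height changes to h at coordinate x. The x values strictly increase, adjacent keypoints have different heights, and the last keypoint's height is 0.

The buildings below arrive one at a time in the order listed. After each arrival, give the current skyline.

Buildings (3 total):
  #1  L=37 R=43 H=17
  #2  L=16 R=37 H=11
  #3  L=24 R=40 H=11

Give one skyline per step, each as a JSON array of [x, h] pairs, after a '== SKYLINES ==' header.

== SKYLINES ==
[[37,17],[43,0]]
[[16,11],[37,17],[43,0]]
[[16,11],[37,17],[43,0]]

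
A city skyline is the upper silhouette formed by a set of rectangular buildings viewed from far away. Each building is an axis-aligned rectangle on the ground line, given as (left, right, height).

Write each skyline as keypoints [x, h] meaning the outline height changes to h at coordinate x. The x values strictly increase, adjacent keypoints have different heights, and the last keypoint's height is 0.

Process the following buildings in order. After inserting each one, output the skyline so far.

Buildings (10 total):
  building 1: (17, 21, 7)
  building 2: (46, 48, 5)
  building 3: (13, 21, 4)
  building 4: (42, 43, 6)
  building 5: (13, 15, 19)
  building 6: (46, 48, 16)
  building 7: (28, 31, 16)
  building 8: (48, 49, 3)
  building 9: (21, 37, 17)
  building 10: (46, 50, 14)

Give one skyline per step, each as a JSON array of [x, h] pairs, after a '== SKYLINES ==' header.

== SKYLINES ==
[[17,7],[21,0]]
[[17,7],[21,0],[46,5],[48,0]]
[[13,4],[17,7],[21,0],[46,5],[48,0]]
[[13,4],[17,7],[21,0],[42,6],[43,0],[46,5],[48,0]]
[[13,19],[15,4],[17,7],[21,0],[42,6],[43,0],[46,5],[48,0]]
[[13,19],[15,4],[17,7],[21,0],[42,6],[43,0],[46,16],[48,0]]
[[13,19],[15,4],[17,7],[21,0],[28,16],[31,0],[42,6],[43,0],[46,16],[48,0]]
[[13,19],[15,4],[17,7],[21,0],[28,16],[31,0],[42,6],[43,0],[46,16],[48,3],[49,0]]
[[13,19],[15,4],[17,7],[21,17],[37,0],[42,6],[43,0],[46,16],[48,3],[49,0]]
[[13,19],[15,4],[17,7],[21,17],[37,0],[42,6],[43,0],[46,16],[48,14],[50,0]]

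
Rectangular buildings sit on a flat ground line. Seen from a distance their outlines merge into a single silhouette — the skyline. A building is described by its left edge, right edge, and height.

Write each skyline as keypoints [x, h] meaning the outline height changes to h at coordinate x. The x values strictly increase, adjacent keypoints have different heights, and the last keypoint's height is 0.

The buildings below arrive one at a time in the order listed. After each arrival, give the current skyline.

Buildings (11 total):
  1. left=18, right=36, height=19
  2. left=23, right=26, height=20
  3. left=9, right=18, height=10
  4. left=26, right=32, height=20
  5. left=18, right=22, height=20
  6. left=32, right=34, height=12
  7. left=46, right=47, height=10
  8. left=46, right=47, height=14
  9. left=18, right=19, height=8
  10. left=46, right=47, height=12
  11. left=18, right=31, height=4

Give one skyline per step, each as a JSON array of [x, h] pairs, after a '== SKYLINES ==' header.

== SKYLINES ==
[[18,19],[36,0]]
[[18,19],[23,20],[26,19],[36,0]]
[[9,10],[18,19],[23,20],[26,19],[36,0]]
[[9,10],[18,19],[23,20],[32,19],[36,0]]
[[9,10],[18,20],[22,19],[23,20],[32,19],[36,0]]
[[9,10],[18,20],[22,19],[23,20],[32,19],[36,0]]
[[9,10],[18,20],[22,19],[23,20],[32,19],[36,0],[46,10],[47,0]]
[[9,10],[18,20],[22,19],[23,20],[32,19],[36,0],[46,14],[47,0]]
[[9,10],[18,20],[22,19],[23,20],[32,19],[36,0],[46,14],[47,0]]
[[9,10],[18,20],[22,19],[23,20],[32,19],[36,0],[46,14],[47,0]]
[[9,10],[18,20],[22,19],[23,20],[32,19],[36,0],[46,14],[47,0]]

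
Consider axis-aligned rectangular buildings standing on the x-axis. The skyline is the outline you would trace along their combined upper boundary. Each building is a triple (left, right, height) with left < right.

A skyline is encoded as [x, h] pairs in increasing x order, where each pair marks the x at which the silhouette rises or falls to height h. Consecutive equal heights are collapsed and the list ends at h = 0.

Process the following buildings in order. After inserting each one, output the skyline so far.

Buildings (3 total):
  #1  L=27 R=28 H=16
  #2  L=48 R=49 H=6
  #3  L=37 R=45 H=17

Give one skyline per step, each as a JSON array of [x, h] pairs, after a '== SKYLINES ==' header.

== SKYLINES ==
[[27,16],[28,0]]
[[27,16],[28,0],[48,6],[49,0]]
[[27,16],[28,0],[37,17],[45,0],[48,6],[49,0]]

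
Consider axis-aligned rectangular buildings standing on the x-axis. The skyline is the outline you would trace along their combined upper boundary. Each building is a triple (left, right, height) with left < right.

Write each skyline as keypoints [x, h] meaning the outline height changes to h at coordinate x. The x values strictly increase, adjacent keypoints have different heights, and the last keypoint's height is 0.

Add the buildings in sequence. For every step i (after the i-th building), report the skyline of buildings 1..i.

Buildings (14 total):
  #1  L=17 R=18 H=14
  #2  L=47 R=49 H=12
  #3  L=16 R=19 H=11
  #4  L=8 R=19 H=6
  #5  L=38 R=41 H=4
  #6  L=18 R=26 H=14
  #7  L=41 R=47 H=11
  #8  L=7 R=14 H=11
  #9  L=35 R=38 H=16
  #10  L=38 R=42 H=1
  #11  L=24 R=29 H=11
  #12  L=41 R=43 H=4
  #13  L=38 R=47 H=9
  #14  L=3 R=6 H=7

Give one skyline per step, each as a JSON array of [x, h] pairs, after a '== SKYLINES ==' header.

== SKYLINES ==
[[17,14],[18,0]]
[[17,14],[18,0],[47,12],[49,0]]
[[16,11],[17,14],[18,11],[19,0],[47,12],[49,0]]
[[8,6],[16,11],[17,14],[18,11],[19,0],[47,12],[49,0]]
[[8,6],[16,11],[17,14],[18,11],[19,0],[38,4],[41,0],[47,12],[49,0]]
[[8,6],[16,11],[17,14],[26,0],[38,4],[41,0],[47,12],[49,0]]
[[8,6],[16,11],[17,14],[26,0],[38,4],[41,11],[47,12],[49,0]]
[[7,11],[14,6],[16,11],[17,14],[26,0],[38,4],[41,11],[47,12],[49,0]]
[[7,11],[14,6],[16,11],[17,14],[26,0],[35,16],[38,4],[41,11],[47,12],[49,0]]
[[7,11],[14,6],[16,11],[17,14],[26,0],[35,16],[38,4],[41,11],[47,12],[49,0]]
[[7,11],[14,6],[16,11],[17,14],[26,11],[29,0],[35,16],[38,4],[41,11],[47,12],[49,0]]
[[7,11],[14,6],[16,11],[17,14],[26,11],[29,0],[35,16],[38,4],[41,11],[47,12],[49,0]]
[[7,11],[14,6],[16,11],[17,14],[26,11],[29,0],[35,16],[38,9],[41,11],[47,12],[49,0]]
[[3,7],[6,0],[7,11],[14,6],[16,11],[17,14],[26,11],[29,0],[35,16],[38,9],[41,11],[47,12],[49,0]]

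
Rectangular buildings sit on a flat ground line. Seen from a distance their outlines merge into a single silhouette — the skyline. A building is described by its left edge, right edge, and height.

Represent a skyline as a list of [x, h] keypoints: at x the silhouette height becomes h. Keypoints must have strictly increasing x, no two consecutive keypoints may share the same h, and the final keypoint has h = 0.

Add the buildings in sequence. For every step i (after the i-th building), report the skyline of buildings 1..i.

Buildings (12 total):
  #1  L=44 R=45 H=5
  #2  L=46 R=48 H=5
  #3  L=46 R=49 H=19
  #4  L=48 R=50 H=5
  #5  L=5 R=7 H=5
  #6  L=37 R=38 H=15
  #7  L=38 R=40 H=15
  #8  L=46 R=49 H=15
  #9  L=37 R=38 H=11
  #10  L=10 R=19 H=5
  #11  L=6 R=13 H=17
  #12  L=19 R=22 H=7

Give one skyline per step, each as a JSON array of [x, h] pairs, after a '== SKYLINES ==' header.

== SKYLINES ==
[[44,5],[45,0]]
[[44,5],[45,0],[46,5],[48,0]]
[[44,5],[45,0],[46,19],[49,0]]
[[44,5],[45,0],[46,19],[49,5],[50,0]]
[[5,5],[7,0],[44,5],[45,0],[46,19],[49,5],[50,0]]
[[5,5],[7,0],[37,15],[38,0],[44,5],[45,0],[46,19],[49,5],[50,0]]
[[5,5],[7,0],[37,15],[40,0],[44,5],[45,0],[46,19],[49,5],[50,0]]
[[5,5],[7,0],[37,15],[40,0],[44,5],[45,0],[46,19],[49,5],[50,0]]
[[5,5],[7,0],[37,15],[40,0],[44,5],[45,0],[46,19],[49,5],[50,0]]
[[5,5],[7,0],[10,5],[19,0],[37,15],[40,0],[44,5],[45,0],[46,19],[49,5],[50,0]]
[[5,5],[6,17],[13,5],[19,0],[37,15],[40,0],[44,5],[45,0],[46,19],[49,5],[50,0]]
[[5,5],[6,17],[13,5],[19,7],[22,0],[37,15],[40,0],[44,5],[45,0],[46,19],[49,5],[50,0]]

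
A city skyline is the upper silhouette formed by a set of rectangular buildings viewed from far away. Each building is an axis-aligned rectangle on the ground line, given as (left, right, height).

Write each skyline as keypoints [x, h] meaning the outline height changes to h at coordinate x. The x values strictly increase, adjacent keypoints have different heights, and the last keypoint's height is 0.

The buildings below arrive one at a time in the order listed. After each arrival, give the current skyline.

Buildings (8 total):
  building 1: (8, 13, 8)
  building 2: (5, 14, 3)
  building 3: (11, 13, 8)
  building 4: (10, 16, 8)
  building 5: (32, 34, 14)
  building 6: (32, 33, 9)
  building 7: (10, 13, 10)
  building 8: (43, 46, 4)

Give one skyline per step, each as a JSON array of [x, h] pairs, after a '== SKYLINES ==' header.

== SKYLINES ==
[[8,8],[13,0]]
[[5,3],[8,8],[13,3],[14,0]]
[[5,3],[8,8],[13,3],[14,0]]
[[5,3],[8,8],[16,0]]
[[5,3],[8,8],[16,0],[32,14],[34,0]]
[[5,3],[8,8],[16,0],[32,14],[34,0]]
[[5,3],[8,8],[10,10],[13,8],[16,0],[32,14],[34,0]]
[[5,3],[8,8],[10,10],[13,8],[16,0],[32,14],[34,0],[43,4],[46,0]]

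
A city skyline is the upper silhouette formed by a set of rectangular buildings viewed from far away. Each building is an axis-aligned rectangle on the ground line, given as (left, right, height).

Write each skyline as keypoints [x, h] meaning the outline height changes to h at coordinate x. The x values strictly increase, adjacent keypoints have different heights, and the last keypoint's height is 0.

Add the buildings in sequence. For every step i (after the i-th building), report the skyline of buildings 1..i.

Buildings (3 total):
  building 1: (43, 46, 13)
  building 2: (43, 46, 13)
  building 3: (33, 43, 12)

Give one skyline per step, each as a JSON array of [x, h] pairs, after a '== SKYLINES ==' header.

== SKYLINES ==
[[43,13],[46,0]]
[[43,13],[46,0]]
[[33,12],[43,13],[46,0]]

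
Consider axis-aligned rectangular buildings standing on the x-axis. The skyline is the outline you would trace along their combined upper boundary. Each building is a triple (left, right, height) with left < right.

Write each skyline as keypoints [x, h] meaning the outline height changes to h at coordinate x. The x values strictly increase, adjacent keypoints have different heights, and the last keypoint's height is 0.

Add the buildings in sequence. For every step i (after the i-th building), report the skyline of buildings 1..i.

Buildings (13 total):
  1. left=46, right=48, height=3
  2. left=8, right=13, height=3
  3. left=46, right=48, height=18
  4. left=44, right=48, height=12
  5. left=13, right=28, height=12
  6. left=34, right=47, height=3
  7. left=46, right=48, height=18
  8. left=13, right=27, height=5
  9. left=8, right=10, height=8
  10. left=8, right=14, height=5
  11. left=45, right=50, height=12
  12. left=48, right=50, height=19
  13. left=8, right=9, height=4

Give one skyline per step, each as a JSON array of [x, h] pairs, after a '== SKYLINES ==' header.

== SKYLINES ==
[[46,3],[48,0]]
[[8,3],[13,0],[46,3],[48,0]]
[[8,3],[13,0],[46,18],[48,0]]
[[8,3],[13,0],[44,12],[46,18],[48,0]]
[[8,3],[13,12],[28,0],[44,12],[46,18],[48,0]]
[[8,3],[13,12],[28,0],[34,3],[44,12],[46,18],[48,0]]
[[8,3],[13,12],[28,0],[34,3],[44,12],[46,18],[48,0]]
[[8,3],[13,12],[28,0],[34,3],[44,12],[46,18],[48,0]]
[[8,8],[10,3],[13,12],[28,0],[34,3],[44,12],[46,18],[48,0]]
[[8,8],[10,5],[13,12],[28,0],[34,3],[44,12],[46,18],[48,0]]
[[8,8],[10,5],[13,12],[28,0],[34,3],[44,12],[46,18],[48,12],[50,0]]
[[8,8],[10,5],[13,12],[28,0],[34,3],[44,12],[46,18],[48,19],[50,0]]
[[8,8],[10,5],[13,12],[28,0],[34,3],[44,12],[46,18],[48,19],[50,0]]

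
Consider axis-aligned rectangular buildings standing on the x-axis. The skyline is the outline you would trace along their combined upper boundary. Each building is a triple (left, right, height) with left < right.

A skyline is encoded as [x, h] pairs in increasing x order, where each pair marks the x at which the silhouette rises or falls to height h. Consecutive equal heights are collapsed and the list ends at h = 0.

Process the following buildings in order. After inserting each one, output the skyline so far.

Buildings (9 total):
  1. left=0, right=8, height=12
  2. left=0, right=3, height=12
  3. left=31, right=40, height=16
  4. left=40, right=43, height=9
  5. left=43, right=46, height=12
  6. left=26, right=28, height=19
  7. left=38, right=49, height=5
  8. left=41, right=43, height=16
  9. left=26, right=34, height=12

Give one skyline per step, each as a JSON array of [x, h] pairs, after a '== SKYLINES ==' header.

== SKYLINES ==
[[0,12],[8,0]]
[[0,12],[8,0]]
[[0,12],[8,0],[31,16],[40,0]]
[[0,12],[8,0],[31,16],[40,9],[43,0]]
[[0,12],[8,0],[31,16],[40,9],[43,12],[46,0]]
[[0,12],[8,0],[26,19],[28,0],[31,16],[40,9],[43,12],[46,0]]
[[0,12],[8,0],[26,19],[28,0],[31,16],[40,9],[43,12],[46,5],[49,0]]
[[0,12],[8,0],[26,19],[28,0],[31,16],[40,9],[41,16],[43,12],[46,5],[49,0]]
[[0,12],[8,0],[26,19],[28,12],[31,16],[40,9],[41,16],[43,12],[46,5],[49,0]]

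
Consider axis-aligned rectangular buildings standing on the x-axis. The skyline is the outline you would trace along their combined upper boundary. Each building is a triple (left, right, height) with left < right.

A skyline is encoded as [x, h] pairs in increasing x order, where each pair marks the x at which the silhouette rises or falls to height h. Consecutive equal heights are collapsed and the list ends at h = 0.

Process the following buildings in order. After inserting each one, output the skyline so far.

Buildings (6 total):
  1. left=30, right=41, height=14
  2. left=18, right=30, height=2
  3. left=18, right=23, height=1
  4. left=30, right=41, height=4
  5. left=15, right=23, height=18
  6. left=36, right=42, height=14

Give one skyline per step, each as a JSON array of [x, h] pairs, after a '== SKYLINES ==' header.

== SKYLINES ==
[[30,14],[41,0]]
[[18,2],[30,14],[41,0]]
[[18,2],[30,14],[41,0]]
[[18,2],[30,14],[41,0]]
[[15,18],[23,2],[30,14],[41,0]]
[[15,18],[23,2],[30,14],[42,0]]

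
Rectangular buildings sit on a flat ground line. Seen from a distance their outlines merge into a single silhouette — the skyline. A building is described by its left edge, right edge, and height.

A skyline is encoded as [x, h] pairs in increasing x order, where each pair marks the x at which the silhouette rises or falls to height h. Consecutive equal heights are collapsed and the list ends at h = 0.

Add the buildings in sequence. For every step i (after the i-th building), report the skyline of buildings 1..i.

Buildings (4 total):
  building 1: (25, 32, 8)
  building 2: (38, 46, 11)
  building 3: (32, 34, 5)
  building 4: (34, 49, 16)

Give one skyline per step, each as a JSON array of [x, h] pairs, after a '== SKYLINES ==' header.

== SKYLINES ==
[[25,8],[32,0]]
[[25,8],[32,0],[38,11],[46,0]]
[[25,8],[32,5],[34,0],[38,11],[46,0]]
[[25,8],[32,5],[34,16],[49,0]]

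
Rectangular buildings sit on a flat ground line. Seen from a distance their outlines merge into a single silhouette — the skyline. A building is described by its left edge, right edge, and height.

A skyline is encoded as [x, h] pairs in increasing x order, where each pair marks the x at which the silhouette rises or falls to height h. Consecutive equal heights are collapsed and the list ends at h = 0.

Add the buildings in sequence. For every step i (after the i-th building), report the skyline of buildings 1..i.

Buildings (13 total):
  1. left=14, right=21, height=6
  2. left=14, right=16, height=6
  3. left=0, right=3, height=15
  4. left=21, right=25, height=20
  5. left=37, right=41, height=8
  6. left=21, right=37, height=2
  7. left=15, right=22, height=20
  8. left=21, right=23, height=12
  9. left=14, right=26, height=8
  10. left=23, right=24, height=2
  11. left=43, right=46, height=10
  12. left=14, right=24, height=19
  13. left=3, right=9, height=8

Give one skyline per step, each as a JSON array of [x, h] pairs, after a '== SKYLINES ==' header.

== SKYLINES ==
[[14,6],[21,0]]
[[14,6],[21,0]]
[[0,15],[3,0],[14,6],[21,0]]
[[0,15],[3,0],[14,6],[21,20],[25,0]]
[[0,15],[3,0],[14,6],[21,20],[25,0],[37,8],[41,0]]
[[0,15],[3,0],[14,6],[21,20],[25,2],[37,8],[41,0]]
[[0,15],[3,0],[14,6],[15,20],[25,2],[37,8],[41,0]]
[[0,15],[3,0],[14,6],[15,20],[25,2],[37,8],[41,0]]
[[0,15],[3,0],[14,8],[15,20],[25,8],[26,2],[37,8],[41,0]]
[[0,15],[3,0],[14,8],[15,20],[25,8],[26,2],[37,8],[41,0]]
[[0,15],[3,0],[14,8],[15,20],[25,8],[26,2],[37,8],[41,0],[43,10],[46,0]]
[[0,15],[3,0],[14,19],[15,20],[25,8],[26,2],[37,8],[41,0],[43,10],[46,0]]
[[0,15],[3,8],[9,0],[14,19],[15,20],[25,8],[26,2],[37,8],[41,0],[43,10],[46,0]]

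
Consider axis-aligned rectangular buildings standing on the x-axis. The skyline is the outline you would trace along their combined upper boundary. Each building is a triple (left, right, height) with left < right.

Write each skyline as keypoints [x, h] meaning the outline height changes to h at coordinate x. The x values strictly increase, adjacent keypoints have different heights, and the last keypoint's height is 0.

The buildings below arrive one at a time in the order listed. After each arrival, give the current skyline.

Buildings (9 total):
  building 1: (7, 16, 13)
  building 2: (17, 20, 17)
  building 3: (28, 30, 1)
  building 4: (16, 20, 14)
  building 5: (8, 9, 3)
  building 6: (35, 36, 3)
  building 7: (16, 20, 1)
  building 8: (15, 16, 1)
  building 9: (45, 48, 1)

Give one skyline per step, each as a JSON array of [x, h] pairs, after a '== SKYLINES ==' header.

== SKYLINES ==
[[7,13],[16,0]]
[[7,13],[16,0],[17,17],[20,0]]
[[7,13],[16,0],[17,17],[20,0],[28,1],[30,0]]
[[7,13],[16,14],[17,17],[20,0],[28,1],[30,0]]
[[7,13],[16,14],[17,17],[20,0],[28,1],[30,0]]
[[7,13],[16,14],[17,17],[20,0],[28,1],[30,0],[35,3],[36,0]]
[[7,13],[16,14],[17,17],[20,0],[28,1],[30,0],[35,3],[36,0]]
[[7,13],[16,14],[17,17],[20,0],[28,1],[30,0],[35,3],[36,0]]
[[7,13],[16,14],[17,17],[20,0],[28,1],[30,0],[35,3],[36,0],[45,1],[48,0]]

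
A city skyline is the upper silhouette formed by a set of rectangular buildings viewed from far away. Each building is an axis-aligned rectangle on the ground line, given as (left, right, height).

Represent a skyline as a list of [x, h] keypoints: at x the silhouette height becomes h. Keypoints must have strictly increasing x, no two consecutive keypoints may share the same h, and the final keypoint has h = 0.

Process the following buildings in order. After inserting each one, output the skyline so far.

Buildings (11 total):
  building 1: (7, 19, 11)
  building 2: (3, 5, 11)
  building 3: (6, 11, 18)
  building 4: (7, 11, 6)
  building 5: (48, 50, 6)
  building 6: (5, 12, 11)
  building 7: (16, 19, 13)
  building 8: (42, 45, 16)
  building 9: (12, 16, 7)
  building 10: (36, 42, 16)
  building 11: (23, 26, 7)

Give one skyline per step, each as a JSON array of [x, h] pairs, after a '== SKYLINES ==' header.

== SKYLINES ==
[[7,11],[19,0]]
[[3,11],[5,0],[7,11],[19,0]]
[[3,11],[5,0],[6,18],[11,11],[19,0]]
[[3,11],[5,0],[6,18],[11,11],[19,0]]
[[3,11],[5,0],[6,18],[11,11],[19,0],[48,6],[50,0]]
[[3,11],[6,18],[11,11],[19,0],[48,6],[50,0]]
[[3,11],[6,18],[11,11],[16,13],[19,0],[48,6],[50,0]]
[[3,11],[6,18],[11,11],[16,13],[19,0],[42,16],[45,0],[48,6],[50,0]]
[[3,11],[6,18],[11,11],[16,13],[19,0],[42,16],[45,0],[48,6],[50,0]]
[[3,11],[6,18],[11,11],[16,13],[19,0],[36,16],[45,0],[48,6],[50,0]]
[[3,11],[6,18],[11,11],[16,13],[19,0],[23,7],[26,0],[36,16],[45,0],[48,6],[50,0]]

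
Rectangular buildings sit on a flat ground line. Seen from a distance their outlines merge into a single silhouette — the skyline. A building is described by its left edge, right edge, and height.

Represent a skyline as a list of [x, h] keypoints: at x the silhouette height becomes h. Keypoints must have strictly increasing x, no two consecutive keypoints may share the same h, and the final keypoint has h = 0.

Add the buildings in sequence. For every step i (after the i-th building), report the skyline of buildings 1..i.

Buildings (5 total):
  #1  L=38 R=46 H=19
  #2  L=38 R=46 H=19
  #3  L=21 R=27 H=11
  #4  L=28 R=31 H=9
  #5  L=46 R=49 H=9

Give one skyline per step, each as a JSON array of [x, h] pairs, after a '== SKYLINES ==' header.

== SKYLINES ==
[[38,19],[46,0]]
[[38,19],[46,0]]
[[21,11],[27,0],[38,19],[46,0]]
[[21,11],[27,0],[28,9],[31,0],[38,19],[46,0]]
[[21,11],[27,0],[28,9],[31,0],[38,19],[46,9],[49,0]]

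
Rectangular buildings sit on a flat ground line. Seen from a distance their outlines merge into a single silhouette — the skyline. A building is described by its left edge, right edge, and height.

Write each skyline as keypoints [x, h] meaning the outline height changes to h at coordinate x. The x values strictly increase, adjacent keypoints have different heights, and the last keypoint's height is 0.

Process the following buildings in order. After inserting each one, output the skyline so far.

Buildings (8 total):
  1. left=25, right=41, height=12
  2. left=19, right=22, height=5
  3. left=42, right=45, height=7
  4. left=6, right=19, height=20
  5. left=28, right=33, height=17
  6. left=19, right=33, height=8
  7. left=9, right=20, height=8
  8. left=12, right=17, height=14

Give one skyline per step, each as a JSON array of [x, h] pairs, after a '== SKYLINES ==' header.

== SKYLINES ==
[[25,12],[41,0]]
[[19,5],[22,0],[25,12],[41,0]]
[[19,5],[22,0],[25,12],[41,0],[42,7],[45,0]]
[[6,20],[19,5],[22,0],[25,12],[41,0],[42,7],[45,0]]
[[6,20],[19,5],[22,0],[25,12],[28,17],[33,12],[41,0],[42,7],[45,0]]
[[6,20],[19,8],[25,12],[28,17],[33,12],[41,0],[42,7],[45,0]]
[[6,20],[19,8],[25,12],[28,17],[33,12],[41,0],[42,7],[45,0]]
[[6,20],[19,8],[25,12],[28,17],[33,12],[41,0],[42,7],[45,0]]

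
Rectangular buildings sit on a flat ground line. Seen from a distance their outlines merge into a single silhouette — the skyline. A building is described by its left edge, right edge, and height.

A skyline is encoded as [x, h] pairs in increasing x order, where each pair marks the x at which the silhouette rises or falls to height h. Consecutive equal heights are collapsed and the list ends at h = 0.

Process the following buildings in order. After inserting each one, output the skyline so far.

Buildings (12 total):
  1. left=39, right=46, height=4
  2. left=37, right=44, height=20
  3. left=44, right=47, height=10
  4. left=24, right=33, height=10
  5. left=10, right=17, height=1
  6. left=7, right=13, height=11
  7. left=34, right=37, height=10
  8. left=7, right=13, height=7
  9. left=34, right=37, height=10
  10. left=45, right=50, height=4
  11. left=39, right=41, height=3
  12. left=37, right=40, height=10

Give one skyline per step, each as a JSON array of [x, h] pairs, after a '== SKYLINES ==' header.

== SKYLINES ==
[[39,4],[46,0]]
[[37,20],[44,4],[46,0]]
[[37,20],[44,10],[47,0]]
[[24,10],[33,0],[37,20],[44,10],[47,0]]
[[10,1],[17,0],[24,10],[33,0],[37,20],[44,10],[47,0]]
[[7,11],[13,1],[17,0],[24,10],[33,0],[37,20],[44,10],[47,0]]
[[7,11],[13,1],[17,0],[24,10],[33,0],[34,10],[37,20],[44,10],[47,0]]
[[7,11],[13,1],[17,0],[24,10],[33,0],[34,10],[37,20],[44,10],[47,0]]
[[7,11],[13,1],[17,0],[24,10],[33,0],[34,10],[37,20],[44,10],[47,0]]
[[7,11],[13,1],[17,0],[24,10],[33,0],[34,10],[37,20],[44,10],[47,4],[50,0]]
[[7,11],[13,1],[17,0],[24,10],[33,0],[34,10],[37,20],[44,10],[47,4],[50,0]]
[[7,11],[13,1],[17,0],[24,10],[33,0],[34,10],[37,20],[44,10],[47,4],[50,0]]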